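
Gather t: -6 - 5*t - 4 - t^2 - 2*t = -t^2 - 7*t - 10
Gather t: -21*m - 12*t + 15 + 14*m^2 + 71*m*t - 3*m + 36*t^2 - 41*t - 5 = 14*m^2 - 24*m + 36*t^2 + t*(71*m - 53) + 10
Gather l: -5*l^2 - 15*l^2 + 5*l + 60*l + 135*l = -20*l^2 + 200*l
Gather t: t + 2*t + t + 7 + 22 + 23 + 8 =4*t + 60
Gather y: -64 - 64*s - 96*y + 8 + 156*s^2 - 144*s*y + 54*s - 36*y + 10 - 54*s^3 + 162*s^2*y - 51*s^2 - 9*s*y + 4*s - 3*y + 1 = -54*s^3 + 105*s^2 - 6*s + y*(162*s^2 - 153*s - 135) - 45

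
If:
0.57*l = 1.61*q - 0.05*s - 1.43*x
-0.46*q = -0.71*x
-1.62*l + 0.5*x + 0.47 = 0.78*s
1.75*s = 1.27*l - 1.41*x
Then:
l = 0.30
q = 0.26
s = 0.08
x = 0.17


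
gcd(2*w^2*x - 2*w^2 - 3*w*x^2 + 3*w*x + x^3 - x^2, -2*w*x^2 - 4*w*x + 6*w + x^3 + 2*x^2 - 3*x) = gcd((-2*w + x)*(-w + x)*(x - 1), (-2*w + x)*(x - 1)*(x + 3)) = -2*w*x + 2*w + x^2 - x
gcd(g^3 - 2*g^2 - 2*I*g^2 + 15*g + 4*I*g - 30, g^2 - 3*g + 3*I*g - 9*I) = g + 3*I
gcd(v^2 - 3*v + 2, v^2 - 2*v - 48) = 1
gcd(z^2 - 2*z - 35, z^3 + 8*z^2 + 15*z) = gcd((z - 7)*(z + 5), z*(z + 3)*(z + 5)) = z + 5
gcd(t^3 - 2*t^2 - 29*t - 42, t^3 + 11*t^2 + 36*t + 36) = t^2 + 5*t + 6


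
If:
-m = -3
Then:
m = 3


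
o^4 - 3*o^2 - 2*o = o*(o - 2)*(o + 1)^2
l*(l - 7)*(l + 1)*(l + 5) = l^4 - l^3 - 37*l^2 - 35*l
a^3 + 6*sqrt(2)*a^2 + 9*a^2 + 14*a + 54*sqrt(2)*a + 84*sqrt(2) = (a + 2)*(a + 7)*(a + 6*sqrt(2))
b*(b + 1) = b^2 + b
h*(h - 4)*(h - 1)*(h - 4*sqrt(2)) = h^4 - 4*sqrt(2)*h^3 - 5*h^3 + 4*h^2 + 20*sqrt(2)*h^2 - 16*sqrt(2)*h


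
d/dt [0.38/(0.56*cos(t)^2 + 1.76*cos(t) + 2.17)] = (0.4256*cos(t) + 0.6688)*sin(t)/(0.56*cos(t)^2 + 1.76*cos(t) + 2.17)^2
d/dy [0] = 0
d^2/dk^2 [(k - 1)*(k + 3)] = 2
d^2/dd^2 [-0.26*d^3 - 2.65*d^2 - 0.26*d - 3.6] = -1.56*d - 5.3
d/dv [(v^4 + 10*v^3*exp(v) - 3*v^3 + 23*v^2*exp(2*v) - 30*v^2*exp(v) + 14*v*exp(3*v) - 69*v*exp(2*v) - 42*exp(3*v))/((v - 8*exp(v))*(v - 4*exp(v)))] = (22*v^5*exp(v) + 2*v^5 - 18*v^4*exp(2*v) - 92*v^4*exp(v) - 3*v^4 - 554*v^3*exp(3*v) - 58*v^3*exp(2*v) + 72*v^3*exp(v) - 336*v^2*exp(4*v) + 2332*v^2*exp(3*v) + 141*v^2*exp(2*v) + 448*v*exp(5*v) + 2480*v*exp(4*v) - 1836*v*exp(3*v) - 896*exp(5*v) - 2712*exp(4*v))/(v^4 - 24*v^3*exp(v) + 208*v^2*exp(2*v) - 768*v*exp(3*v) + 1024*exp(4*v))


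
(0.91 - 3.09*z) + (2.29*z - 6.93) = -0.8*z - 6.02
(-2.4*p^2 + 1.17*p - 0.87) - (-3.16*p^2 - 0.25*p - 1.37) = 0.76*p^2 + 1.42*p + 0.5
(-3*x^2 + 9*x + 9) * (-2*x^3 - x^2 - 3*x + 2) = 6*x^5 - 15*x^4 - 18*x^3 - 42*x^2 - 9*x + 18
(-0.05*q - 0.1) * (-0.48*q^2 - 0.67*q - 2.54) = 0.024*q^3 + 0.0815*q^2 + 0.194*q + 0.254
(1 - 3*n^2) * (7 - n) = 3*n^3 - 21*n^2 - n + 7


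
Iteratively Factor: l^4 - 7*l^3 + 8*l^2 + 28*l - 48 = (l + 2)*(l^3 - 9*l^2 + 26*l - 24) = (l - 3)*(l + 2)*(l^2 - 6*l + 8) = (l - 3)*(l - 2)*(l + 2)*(l - 4)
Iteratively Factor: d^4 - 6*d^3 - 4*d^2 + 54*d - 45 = (d - 3)*(d^3 - 3*d^2 - 13*d + 15) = (d - 3)*(d + 3)*(d^2 - 6*d + 5) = (d - 5)*(d - 3)*(d + 3)*(d - 1)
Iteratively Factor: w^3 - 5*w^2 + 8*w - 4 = (w - 2)*(w^2 - 3*w + 2) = (w - 2)*(w - 1)*(w - 2)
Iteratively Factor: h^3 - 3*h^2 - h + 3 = (h - 1)*(h^2 - 2*h - 3) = (h - 3)*(h - 1)*(h + 1)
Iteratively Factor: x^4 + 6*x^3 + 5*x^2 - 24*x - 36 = (x + 3)*(x^3 + 3*x^2 - 4*x - 12) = (x + 3)^2*(x^2 - 4) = (x - 2)*(x + 3)^2*(x + 2)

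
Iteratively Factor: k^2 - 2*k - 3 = (k + 1)*(k - 3)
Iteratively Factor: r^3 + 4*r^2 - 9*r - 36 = (r - 3)*(r^2 + 7*r + 12) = (r - 3)*(r + 3)*(r + 4)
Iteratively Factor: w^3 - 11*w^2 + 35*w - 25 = (w - 1)*(w^2 - 10*w + 25) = (w - 5)*(w - 1)*(w - 5)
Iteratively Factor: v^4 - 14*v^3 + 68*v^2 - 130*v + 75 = (v - 5)*(v^3 - 9*v^2 + 23*v - 15) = (v - 5)^2*(v^2 - 4*v + 3) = (v - 5)^2*(v - 1)*(v - 3)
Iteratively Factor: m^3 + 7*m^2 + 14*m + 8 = (m + 2)*(m^2 + 5*m + 4) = (m + 1)*(m + 2)*(m + 4)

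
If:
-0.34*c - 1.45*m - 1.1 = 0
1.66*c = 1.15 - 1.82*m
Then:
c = 2.05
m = -1.24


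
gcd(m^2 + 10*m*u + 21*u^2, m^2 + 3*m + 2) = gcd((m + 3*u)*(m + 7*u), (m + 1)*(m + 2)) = 1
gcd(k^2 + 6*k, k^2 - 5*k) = k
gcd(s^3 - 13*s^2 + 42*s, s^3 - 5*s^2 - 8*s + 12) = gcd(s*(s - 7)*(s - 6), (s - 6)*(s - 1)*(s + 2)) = s - 6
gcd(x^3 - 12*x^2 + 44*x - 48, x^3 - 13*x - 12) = x - 4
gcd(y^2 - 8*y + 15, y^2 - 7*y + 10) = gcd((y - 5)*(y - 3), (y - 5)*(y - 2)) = y - 5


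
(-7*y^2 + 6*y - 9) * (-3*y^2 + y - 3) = 21*y^4 - 25*y^3 + 54*y^2 - 27*y + 27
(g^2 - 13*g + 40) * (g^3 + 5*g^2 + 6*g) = g^5 - 8*g^4 - 19*g^3 + 122*g^2 + 240*g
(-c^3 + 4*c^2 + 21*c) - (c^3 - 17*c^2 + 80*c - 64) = -2*c^3 + 21*c^2 - 59*c + 64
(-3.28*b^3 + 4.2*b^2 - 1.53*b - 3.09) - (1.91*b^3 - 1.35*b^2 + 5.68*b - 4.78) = -5.19*b^3 + 5.55*b^2 - 7.21*b + 1.69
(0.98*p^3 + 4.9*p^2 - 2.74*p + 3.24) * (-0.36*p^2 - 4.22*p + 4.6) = -0.3528*p^5 - 5.8996*p^4 - 15.1836*p^3 + 32.9364*p^2 - 26.2768*p + 14.904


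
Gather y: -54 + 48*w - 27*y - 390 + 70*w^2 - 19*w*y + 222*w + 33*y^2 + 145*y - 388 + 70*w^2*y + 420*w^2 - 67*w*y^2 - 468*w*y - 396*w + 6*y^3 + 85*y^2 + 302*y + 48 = 490*w^2 - 126*w + 6*y^3 + y^2*(118 - 67*w) + y*(70*w^2 - 487*w + 420) - 784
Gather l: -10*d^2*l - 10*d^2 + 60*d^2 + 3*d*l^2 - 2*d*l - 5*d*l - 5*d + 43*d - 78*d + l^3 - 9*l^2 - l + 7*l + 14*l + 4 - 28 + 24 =50*d^2 - 40*d + l^3 + l^2*(3*d - 9) + l*(-10*d^2 - 7*d + 20)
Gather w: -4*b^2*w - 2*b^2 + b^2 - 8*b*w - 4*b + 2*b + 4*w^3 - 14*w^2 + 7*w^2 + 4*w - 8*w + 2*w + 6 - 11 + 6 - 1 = -b^2 - 2*b + 4*w^3 - 7*w^2 + w*(-4*b^2 - 8*b - 2)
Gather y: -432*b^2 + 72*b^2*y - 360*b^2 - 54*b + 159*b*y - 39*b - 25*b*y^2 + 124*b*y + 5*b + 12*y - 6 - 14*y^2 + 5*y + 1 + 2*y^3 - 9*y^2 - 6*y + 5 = -792*b^2 - 88*b + 2*y^3 + y^2*(-25*b - 23) + y*(72*b^2 + 283*b + 11)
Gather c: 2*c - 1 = 2*c - 1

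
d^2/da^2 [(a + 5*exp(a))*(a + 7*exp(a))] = 12*a*exp(a) + 140*exp(2*a) + 24*exp(a) + 2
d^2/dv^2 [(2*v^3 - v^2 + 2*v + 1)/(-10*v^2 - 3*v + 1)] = 8*(-67*v^3 - 63*v^2 - 39*v - 6)/(1000*v^6 + 900*v^5 - 30*v^4 - 153*v^3 + 3*v^2 + 9*v - 1)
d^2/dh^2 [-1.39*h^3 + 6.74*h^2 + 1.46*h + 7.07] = 13.48 - 8.34*h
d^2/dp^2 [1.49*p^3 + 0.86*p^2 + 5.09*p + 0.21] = 8.94*p + 1.72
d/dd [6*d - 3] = 6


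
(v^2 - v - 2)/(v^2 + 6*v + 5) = (v - 2)/(v + 5)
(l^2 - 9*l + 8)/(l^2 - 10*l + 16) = (l - 1)/(l - 2)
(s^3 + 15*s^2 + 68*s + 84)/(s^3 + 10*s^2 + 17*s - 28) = (s^2 + 8*s + 12)/(s^2 + 3*s - 4)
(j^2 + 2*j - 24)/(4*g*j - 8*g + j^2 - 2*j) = (j^2 + 2*j - 24)/(4*g*j - 8*g + j^2 - 2*j)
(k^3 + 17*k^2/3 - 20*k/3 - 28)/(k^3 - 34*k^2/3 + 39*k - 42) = (k^2 + 8*k + 12)/(k^2 - 9*k + 18)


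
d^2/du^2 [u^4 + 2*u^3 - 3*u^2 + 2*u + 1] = 12*u^2 + 12*u - 6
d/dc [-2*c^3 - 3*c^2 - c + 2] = -6*c^2 - 6*c - 1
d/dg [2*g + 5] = 2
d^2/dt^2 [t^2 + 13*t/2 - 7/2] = 2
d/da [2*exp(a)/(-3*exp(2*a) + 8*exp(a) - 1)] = (6*exp(2*a) - 2)*exp(a)/(9*exp(4*a) - 48*exp(3*a) + 70*exp(2*a) - 16*exp(a) + 1)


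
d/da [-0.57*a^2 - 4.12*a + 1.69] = -1.14*a - 4.12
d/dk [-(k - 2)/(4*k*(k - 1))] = (k^2 - 4*k + 2)/(4*k^2*(k^2 - 2*k + 1))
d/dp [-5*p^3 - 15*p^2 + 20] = 15*p*(-p - 2)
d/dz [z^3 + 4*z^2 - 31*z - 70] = 3*z^2 + 8*z - 31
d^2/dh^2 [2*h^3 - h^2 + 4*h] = 12*h - 2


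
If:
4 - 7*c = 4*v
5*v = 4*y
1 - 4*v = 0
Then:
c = 3/7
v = 1/4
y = 5/16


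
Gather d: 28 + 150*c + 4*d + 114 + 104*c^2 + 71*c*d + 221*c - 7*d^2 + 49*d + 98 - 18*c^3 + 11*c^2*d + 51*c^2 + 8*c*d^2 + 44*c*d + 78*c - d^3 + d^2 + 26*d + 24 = -18*c^3 + 155*c^2 + 449*c - d^3 + d^2*(8*c - 6) + d*(11*c^2 + 115*c + 79) + 264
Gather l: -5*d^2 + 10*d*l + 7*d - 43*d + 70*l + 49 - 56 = -5*d^2 - 36*d + l*(10*d + 70) - 7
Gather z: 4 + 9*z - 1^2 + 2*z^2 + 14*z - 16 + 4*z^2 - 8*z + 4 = 6*z^2 + 15*z - 9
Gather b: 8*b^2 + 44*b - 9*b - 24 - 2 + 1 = 8*b^2 + 35*b - 25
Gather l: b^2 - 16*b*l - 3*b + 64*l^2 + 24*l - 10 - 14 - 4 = b^2 - 3*b + 64*l^2 + l*(24 - 16*b) - 28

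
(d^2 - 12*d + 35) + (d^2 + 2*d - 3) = 2*d^2 - 10*d + 32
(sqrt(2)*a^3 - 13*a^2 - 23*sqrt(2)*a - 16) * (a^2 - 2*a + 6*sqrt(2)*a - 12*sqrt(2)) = sqrt(2)*a^5 - 2*sqrt(2)*a^4 - a^4 - 101*sqrt(2)*a^3 + 2*a^3 - 292*a^2 + 202*sqrt(2)*a^2 - 96*sqrt(2)*a + 584*a + 192*sqrt(2)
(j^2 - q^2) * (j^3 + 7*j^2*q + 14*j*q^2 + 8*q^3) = j^5 + 7*j^4*q + 13*j^3*q^2 + j^2*q^3 - 14*j*q^4 - 8*q^5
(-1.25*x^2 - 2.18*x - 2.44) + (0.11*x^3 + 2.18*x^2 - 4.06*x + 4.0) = 0.11*x^3 + 0.93*x^2 - 6.24*x + 1.56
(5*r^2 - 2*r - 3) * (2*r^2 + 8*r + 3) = 10*r^4 + 36*r^3 - 7*r^2 - 30*r - 9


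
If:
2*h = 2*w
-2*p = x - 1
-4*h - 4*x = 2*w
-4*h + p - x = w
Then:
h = 2/11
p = 7/11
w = 2/11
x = -3/11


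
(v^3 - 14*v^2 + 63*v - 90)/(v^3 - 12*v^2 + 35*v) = (v^2 - 9*v + 18)/(v*(v - 7))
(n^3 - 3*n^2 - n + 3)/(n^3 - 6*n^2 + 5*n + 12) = (n - 1)/(n - 4)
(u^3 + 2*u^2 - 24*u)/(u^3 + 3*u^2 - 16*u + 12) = u*(u - 4)/(u^2 - 3*u + 2)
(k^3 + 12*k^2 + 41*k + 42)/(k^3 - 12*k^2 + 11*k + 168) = (k^2 + 9*k + 14)/(k^2 - 15*k + 56)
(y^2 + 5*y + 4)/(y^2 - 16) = (y + 1)/(y - 4)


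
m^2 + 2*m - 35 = (m - 5)*(m + 7)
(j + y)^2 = j^2 + 2*j*y + y^2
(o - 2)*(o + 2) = o^2 - 4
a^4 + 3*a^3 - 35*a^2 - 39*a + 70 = (a - 5)*(a - 1)*(a + 2)*(a + 7)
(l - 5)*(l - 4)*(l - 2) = l^3 - 11*l^2 + 38*l - 40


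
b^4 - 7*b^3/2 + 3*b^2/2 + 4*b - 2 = (b - 2)^2*(b - 1/2)*(b + 1)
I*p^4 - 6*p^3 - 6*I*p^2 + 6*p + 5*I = (p + 1)*(p + I)*(p + 5*I)*(I*p - I)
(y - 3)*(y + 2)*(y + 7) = y^3 + 6*y^2 - 13*y - 42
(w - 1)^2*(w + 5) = w^3 + 3*w^2 - 9*w + 5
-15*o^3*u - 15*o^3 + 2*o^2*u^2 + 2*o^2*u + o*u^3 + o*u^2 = (-3*o + u)*(5*o + u)*(o*u + o)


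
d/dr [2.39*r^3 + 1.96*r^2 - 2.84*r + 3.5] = 7.17*r^2 + 3.92*r - 2.84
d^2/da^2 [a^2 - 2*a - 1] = 2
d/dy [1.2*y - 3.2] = 1.20000000000000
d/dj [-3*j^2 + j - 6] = 1 - 6*j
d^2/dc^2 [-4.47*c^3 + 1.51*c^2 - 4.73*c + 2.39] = 3.02 - 26.82*c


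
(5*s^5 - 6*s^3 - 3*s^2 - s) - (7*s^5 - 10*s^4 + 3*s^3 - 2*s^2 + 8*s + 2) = -2*s^5 + 10*s^4 - 9*s^3 - s^2 - 9*s - 2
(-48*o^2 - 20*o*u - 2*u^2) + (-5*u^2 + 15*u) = -48*o^2 - 20*o*u - 7*u^2 + 15*u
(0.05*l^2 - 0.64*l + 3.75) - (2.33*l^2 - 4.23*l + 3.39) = -2.28*l^2 + 3.59*l + 0.36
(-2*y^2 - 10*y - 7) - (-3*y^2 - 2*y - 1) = y^2 - 8*y - 6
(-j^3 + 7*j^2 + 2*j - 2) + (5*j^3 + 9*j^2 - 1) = 4*j^3 + 16*j^2 + 2*j - 3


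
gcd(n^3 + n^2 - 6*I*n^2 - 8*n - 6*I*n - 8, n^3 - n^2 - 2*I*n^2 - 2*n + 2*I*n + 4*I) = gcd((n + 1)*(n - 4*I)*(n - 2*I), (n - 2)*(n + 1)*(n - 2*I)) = n^2 + n*(1 - 2*I) - 2*I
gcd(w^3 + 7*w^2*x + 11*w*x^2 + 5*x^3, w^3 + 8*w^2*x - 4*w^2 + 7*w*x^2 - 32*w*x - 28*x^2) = w + x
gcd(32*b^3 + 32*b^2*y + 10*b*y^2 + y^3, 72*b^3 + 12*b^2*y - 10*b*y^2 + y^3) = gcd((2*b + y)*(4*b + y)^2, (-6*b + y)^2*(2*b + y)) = 2*b + y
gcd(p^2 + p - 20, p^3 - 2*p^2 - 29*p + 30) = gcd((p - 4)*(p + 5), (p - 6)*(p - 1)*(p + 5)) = p + 5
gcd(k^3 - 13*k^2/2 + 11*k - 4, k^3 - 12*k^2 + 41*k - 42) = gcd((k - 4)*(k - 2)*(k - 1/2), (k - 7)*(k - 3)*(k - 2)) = k - 2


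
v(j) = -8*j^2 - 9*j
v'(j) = -16*j - 9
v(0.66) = -9.42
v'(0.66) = -19.56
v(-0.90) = 1.62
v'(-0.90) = 5.40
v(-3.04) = -46.57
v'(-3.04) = 39.64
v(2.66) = -80.54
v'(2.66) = -51.56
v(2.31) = -63.48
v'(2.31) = -45.96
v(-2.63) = -31.67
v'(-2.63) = 33.08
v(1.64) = -36.28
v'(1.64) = -35.24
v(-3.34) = -59.18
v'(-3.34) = 44.44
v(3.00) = -99.00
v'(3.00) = -57.00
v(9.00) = -729.00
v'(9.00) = -153.00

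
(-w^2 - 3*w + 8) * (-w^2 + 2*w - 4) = w^4 + w^3 - 10*w^2 + 28*w - 32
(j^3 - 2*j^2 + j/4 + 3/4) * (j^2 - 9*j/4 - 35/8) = j^5 - 17*j^4/4 + 3*j^3/8 + 143*j^2/16 - 89*j/32 - 105/32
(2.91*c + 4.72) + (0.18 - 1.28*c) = 1.63*c + 4.9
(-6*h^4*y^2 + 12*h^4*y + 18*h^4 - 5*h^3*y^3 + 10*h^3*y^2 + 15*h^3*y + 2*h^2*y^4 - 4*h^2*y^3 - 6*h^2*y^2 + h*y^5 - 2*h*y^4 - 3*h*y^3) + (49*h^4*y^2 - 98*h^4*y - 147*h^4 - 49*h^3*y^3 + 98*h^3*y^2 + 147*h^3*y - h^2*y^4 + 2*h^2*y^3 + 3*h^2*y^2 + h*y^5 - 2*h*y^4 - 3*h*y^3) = 43*h^4*y^2 - 86*h^4*y - 129*h^4 - 54*h^3*y^3 + 108*h^3*y^2 + 162*h^3*y + h^2*y^4 - 2*h^2*y^3 - 3*h^2*y^2 + 2*h*y^5 - 4*h*y^4 - 6*h*y^3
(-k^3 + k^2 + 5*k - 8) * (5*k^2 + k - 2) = -5*k^5 + 4*k^4 + 28*k^3 - 37*k^2 - 18*k + 16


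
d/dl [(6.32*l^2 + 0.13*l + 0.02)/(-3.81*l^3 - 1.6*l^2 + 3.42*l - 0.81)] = (24.0792*l^4 + 0.990600000000001*l^3 + 22.051*l^2 - 10.1744*l - 0.1737)/(14.5161*l^6 + 12.192*l^5 - 23.5004*l^4 - 4.7718*l^3 + 14.2884*l^2 - 5.5404*l + 0.6561)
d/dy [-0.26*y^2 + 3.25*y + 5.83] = 3.25 - 0.52*y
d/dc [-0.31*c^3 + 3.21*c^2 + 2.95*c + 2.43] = -0.93*c^2 + 6.42*c + 2.95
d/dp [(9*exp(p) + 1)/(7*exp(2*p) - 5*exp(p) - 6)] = (-(9*exp(p) + 1)*(14*exp(p) - 5) + 63*exp(2*p) - 45*exp(p) - 54)*exp(p)/(-7*exp(2*p) + 5*exp(p) + 6)^2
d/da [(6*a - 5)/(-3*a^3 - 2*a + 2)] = (-18*a^3 - 12*a + (6*a - 5)*(9*a^2 + 2) + 12)/(3*a^3 + 2*a - 2)^2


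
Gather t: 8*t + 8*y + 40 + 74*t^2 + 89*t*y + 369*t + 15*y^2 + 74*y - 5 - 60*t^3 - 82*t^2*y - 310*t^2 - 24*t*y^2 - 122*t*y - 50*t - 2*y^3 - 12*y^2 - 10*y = -60*t^3 + t^2*(-82*y - 236) + t*(-24*y^2 - 33*y + 327) - 2*y^3 + 3*y^2 + 72*y + 35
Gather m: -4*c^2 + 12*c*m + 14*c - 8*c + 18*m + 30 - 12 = -4*c^2 + 6*c + m*(12*c + 18) + 18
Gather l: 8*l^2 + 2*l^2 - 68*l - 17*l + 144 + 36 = 10*l^2 - 85*l + 180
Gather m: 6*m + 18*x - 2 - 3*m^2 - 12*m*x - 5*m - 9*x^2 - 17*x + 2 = -3*m^2 + m*(1 - 12*x) - 9*x^2 + x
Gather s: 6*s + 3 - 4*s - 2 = 2*s + 1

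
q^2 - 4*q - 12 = (q - 6)*(q + 2)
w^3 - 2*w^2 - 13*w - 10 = (w - 5)*(w + 1)*(w + 2)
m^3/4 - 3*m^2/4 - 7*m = m*(m/4 + 1)*(m - 7)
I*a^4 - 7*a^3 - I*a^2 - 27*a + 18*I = (a - I)*(a + 3*I)*(a + 6*I)*(I*a + 1)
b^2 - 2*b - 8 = (b - 4)*(b + 2)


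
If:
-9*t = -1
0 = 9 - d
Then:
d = 9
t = 1/9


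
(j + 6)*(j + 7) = j^2 + 13*j + 42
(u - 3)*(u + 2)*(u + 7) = u^3 + 6*u^2 - 13*u - 42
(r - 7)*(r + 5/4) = r^2 - 23*r/4 - 35/4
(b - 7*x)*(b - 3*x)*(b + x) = b^3 - 9*b^2*x + 11*b*x^2 + 21*x^3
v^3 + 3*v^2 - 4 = (v - 1)*(v + 2)^2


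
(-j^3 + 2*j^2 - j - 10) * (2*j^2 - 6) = -2*j^5 + 4*j^4 + 4*j^3 - 32*j^2 + 6*j + 60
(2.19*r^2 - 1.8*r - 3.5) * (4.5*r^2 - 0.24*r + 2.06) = 9.855*r^4 - 8.6256*r^3 - 10.8066*r^2 - 2.868*r - 7.21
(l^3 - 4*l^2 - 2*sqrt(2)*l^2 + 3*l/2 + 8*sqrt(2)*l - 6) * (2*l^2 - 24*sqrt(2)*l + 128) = 2*l^5 - 28*sqrt(2)*l^4 - 8*l^4 + 112*sqrt(2)*l^3 + 227*l^3 - 908*l^2 - 292*sqrt(2)*l^2 + 192*l + 1168*sqrt(2)*l - 768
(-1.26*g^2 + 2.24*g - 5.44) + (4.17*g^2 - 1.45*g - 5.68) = 2.91*g^2 + 0.79*g - 11.12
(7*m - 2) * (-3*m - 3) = -21*m^2 - 15*m + 6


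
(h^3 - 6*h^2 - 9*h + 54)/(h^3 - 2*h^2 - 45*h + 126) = (h + 3)/(h + 7)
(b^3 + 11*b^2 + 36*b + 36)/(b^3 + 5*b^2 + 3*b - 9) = (b^2 + 8*b + 12)/(b^2 + 2*b - 3)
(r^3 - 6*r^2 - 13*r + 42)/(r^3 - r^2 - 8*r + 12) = (r - 7)/(r - 2)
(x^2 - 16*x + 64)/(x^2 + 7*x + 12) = (x^2 - 16*x + 64)/(x^2 + 7*x + 12)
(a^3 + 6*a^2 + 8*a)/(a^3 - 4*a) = (a + 4)/(a - 2)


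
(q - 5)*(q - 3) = q^2 - 8*q + 15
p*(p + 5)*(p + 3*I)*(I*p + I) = I*p^4 - 3*p^3 + 6*I*p^3 - 18*p^2 + 5*I*p^2 - 15*p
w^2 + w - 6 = (w - 2)*(w + 3)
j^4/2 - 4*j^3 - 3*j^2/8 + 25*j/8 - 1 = (j/2 + 1/2)*(j - 8)*(j - 1/2)^2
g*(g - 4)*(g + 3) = g^3 - g^2 - 12*g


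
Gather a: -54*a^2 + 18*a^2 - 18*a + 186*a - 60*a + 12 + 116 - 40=-36*a^2 + 108*a + 88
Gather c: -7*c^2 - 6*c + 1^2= -7*c^2 - 6*c + 1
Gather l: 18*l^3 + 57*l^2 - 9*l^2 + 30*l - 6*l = 18*l^3 + 48*l^2 + 24*l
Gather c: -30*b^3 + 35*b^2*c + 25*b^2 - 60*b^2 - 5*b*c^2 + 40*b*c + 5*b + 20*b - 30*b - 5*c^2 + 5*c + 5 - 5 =-30*b^3 - 35*b^2 - 5*b + c^2*(-5*b - 5) + c*(35*b^2 + 40*b + 5)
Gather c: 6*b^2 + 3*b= 6*b^2 + 3*b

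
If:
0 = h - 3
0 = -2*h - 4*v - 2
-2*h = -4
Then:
No Solution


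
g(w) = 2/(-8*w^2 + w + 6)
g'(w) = 2*(16*w - 1)/(-8*w^2 + w + 6)^2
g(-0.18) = 0.36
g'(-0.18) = -0.25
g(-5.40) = -0.01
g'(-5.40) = -0.00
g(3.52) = -0.02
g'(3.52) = 0.01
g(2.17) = -0.07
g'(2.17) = 0.08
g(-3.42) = -0.02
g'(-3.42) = -0.01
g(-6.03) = -0.01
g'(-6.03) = -0.00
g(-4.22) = -0.01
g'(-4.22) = -0.01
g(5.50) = -0.01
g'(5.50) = 0.00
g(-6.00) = -0.00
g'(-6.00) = 0.00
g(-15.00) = 0.00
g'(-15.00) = 0.00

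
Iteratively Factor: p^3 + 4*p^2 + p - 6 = (p - 1)*(p^2 + 5*p + 6) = (p - 1)*(p + 3)*(p + 2)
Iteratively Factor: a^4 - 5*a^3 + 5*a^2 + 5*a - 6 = (a - 3)*(a^3 - 2*a^2 - a + 2) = (a - 3)*(a - 2)*(a^2 - 1) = (a - 3)*(a - 2)*(a - 1)*(a + 1)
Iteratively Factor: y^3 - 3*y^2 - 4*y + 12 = (y + 2)*(y^2 - 5*y + 6) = (y - 3)*(y + 2)*(y - 2)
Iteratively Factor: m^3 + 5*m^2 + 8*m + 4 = (m + 1)*(m^2 + 4*m + 4) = (m + 1)*(m + 2)*(m + 2)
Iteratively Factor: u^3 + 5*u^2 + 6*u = (u + 2)*(u^2 + 3*u) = (u + 2)*(u + 3)*(u)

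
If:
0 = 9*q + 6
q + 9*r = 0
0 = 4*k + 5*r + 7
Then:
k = -199/108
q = -2/3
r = 2/27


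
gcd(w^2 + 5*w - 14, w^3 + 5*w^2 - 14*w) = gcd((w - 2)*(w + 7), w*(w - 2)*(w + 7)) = w^2 + 5*w - 14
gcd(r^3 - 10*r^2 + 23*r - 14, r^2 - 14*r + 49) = r - 7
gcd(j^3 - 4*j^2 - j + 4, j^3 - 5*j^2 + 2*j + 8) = j^2 - 3*j - 4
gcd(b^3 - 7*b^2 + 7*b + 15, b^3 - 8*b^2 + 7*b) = 1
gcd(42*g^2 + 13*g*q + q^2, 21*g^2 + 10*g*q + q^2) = 7*g + q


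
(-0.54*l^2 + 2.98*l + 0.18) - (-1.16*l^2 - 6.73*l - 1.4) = 0.62*l^2 + 9.71*l + 1.58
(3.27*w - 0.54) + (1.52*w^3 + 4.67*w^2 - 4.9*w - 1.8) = 1.52*w^3 + 4.67*w^2 - 1.63*w - 2.34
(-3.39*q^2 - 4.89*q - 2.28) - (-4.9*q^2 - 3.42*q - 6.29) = 1.51*q^2 - 1.47*q + 4.01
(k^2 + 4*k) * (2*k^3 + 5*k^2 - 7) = 2*k^5 + 13*k^4 + 20*k^3 - 7*k^2 - 28*k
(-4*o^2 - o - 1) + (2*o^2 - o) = -2*o^2 - 2*o - 1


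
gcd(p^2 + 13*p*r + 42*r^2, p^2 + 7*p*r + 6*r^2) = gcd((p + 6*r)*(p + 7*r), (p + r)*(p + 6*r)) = p + 6*r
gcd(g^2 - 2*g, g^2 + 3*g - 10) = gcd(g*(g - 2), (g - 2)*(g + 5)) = g - 2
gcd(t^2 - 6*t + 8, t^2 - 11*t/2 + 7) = t - 2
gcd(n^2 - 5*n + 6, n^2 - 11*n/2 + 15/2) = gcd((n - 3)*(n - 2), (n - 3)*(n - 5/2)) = n - 3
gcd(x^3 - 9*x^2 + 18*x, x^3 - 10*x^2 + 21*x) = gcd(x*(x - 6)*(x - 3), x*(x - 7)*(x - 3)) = x^2 - 3*x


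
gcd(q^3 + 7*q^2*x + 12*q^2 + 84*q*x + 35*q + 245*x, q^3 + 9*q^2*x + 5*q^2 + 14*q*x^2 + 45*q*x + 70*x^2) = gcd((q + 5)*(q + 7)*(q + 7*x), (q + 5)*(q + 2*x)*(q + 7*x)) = q^2 + 7*q*x + 5*q + 35*x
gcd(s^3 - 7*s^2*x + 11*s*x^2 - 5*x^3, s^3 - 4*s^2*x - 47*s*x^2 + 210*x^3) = -s + 5*x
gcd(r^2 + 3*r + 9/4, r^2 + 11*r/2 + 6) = r + 3/2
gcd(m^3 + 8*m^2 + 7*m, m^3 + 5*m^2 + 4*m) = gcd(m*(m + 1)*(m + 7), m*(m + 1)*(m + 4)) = m^2 + m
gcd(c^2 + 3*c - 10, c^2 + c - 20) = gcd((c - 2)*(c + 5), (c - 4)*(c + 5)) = c + 5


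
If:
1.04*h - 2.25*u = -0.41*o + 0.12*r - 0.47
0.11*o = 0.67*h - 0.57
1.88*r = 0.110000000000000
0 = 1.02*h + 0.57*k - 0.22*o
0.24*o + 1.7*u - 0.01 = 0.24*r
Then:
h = 0.61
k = -1.66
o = -1.46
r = 0.06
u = 0.22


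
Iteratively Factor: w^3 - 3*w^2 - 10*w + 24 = (w + 3)*(w^2 - 6*w + 8) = (w - 2)*(w + 3)*(w - 4)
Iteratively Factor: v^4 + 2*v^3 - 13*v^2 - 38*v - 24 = (v + 3)*(v^3 - v^2 - 10*v - 8) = (v + 2)*(v + 3)*(v^2 - 3*v - 4) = (v - 4)*(v + 2)*(v + 3)*(v + 1)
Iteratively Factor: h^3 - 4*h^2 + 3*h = (h - 3)*(h^2 - h) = h*(h - 3)*(h - 1)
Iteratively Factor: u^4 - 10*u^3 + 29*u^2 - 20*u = (u - 4)*(u^3 - 6*u^2 + 5*u) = u*(u - 4)*(u^2 - 6*u + 5) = u*(u - 4)*(u - 1)*(u - 5)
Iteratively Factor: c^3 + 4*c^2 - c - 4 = (c + 4)*(c^2 - 1) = (c + 1)*(c + 4)*(c - 1)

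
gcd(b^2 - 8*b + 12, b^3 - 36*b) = b - 6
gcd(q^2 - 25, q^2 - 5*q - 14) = 1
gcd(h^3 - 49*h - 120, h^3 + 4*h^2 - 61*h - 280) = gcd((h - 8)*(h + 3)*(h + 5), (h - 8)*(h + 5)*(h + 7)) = h^2 - 3*h - 40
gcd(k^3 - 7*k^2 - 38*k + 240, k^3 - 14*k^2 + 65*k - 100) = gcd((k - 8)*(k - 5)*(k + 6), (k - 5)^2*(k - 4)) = k - 5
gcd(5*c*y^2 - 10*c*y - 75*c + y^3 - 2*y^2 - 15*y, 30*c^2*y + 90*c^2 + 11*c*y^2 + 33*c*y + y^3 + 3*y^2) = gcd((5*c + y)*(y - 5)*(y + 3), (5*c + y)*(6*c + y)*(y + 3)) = 5*c*y + 15*c + y^2 + 3*y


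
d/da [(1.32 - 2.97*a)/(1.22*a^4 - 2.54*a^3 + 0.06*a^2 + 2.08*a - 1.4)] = (10.8702*a^4 - 21.5292*a^3 + 10.2366*a^2 - 0.1584*a + 1.4124)/(1.4884*a^8 - 6.1976*a^7 + 6.598*a^6 + 4.7704*a^5 - 13.9788*a^4 + 7.3616*a^3 + 4.1584*a^2 - 5.824*a + 1.96)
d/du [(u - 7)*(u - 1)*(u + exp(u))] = u^2*exp(u) + 3*u^2 - 6*u*exp(u) - 16*u - exp(u) + 7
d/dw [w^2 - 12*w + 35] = 2*w - 12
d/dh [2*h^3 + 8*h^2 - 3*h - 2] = 6*h^2 + 16*h - 3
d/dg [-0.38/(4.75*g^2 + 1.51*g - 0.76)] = (3.61*g + 0.5738)/(4.75*g^2 + 1.51*g - 0.76)^2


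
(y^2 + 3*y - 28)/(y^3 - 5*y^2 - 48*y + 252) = (y - 4)/(y^2 - 12*y + 36)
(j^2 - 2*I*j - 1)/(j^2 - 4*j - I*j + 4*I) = (j - I)/(j - 4)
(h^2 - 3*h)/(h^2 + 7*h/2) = 2*(h - 3)/(2*h + 7)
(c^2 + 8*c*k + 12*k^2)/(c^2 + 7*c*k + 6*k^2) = (c + 2*k)/(c + k)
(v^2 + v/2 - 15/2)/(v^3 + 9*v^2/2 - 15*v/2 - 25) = (v + 3)/(v^2 + 7*v + 10)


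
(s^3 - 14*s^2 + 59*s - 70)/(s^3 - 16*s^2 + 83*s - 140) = (s - 2)/(s - 4)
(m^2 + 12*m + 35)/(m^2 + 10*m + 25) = (m + 7)/(m + 5)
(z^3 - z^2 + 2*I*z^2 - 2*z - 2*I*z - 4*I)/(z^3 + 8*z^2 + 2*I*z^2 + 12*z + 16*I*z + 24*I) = (z^2 - z - 2)/(z^2 + 8*z + 12)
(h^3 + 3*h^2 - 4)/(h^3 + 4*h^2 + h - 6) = (h + 2)/(h + 3)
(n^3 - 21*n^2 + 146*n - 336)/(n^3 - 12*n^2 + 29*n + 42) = (n - 8)/(n + 1)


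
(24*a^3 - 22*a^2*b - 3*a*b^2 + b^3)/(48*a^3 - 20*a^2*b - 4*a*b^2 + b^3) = (a - b)/(2*a - b)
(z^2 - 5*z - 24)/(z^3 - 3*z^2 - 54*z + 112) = (z + 3)/(z^2 + 5*z - 14)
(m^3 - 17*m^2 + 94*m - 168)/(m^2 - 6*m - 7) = (m^2 - 10*m + 24)/(m + 1)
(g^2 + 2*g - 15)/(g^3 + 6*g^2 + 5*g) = (g - 3)/(g*(g + 1))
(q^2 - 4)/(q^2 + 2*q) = (q - 2)/q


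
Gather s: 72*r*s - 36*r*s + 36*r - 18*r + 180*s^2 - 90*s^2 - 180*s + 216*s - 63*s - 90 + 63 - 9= 18*r + 90*s^2 + s*(36*r - 27) - 36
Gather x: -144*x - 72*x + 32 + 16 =48 - 216*x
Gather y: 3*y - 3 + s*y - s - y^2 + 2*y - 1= -s - y^2 + y*(s + 5) - 4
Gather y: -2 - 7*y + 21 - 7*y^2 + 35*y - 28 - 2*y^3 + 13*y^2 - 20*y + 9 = -2*y^3 + 6*y^2 + 8*y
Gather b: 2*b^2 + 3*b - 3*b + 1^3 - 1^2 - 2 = 2*b^2 - 2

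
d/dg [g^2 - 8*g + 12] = 2*g - 8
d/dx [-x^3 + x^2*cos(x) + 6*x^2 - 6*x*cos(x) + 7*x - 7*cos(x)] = -x^2*sin(x) - 3*x^2 + 6*x*sin(x) + 2*x*cos(x) + 12*x + 7*sin(x) - 6*cos(x) + 7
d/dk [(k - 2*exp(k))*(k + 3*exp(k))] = k*exp(k) + 2*k - 12*exp(2*k) + exp(k)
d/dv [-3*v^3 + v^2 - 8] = v*(2 - 9*v)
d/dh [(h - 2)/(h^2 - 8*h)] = (-h^2 + 4*h - 16)/(h^2*(h^2 - 16*h + 64))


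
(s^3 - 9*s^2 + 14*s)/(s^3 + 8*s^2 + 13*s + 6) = s*(s^2 - 9*s + 14)/(s^3 + 8*s^2 + 13*s + 6)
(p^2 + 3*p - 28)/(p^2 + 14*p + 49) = (p - 4)/(p + 7)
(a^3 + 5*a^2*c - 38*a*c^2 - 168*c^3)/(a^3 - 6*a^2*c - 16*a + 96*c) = (a^2 + 11*a*c + 28*c^2)/(a^2 - 16)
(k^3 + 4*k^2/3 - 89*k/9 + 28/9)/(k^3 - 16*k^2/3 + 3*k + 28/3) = (3*k^2 + 11*k - 4)/(3*(k^2 - 3*k - 4))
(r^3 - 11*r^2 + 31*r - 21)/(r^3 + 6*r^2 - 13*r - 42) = (r^2 - 8*r + 7)/(r^2 + 9*r + 14)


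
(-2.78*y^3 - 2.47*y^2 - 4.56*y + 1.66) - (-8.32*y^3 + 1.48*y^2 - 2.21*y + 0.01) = 5.54*y^3 - 3.95*y^2 - 2.35*y + 1.65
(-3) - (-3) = 0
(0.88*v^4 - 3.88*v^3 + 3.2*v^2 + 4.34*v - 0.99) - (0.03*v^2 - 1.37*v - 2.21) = 0.88*v^4 - 3.88*v^3 + 3.17*v^2 + 5.71*v + 1.22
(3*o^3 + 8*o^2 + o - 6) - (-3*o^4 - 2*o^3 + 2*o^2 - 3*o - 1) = 3*o^4 + 5*o^3 + 6*o^2 + 4*o - 5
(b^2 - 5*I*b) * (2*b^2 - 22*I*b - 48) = 2*b^4 - 32*I*b^3 - 158*b^2 + 240*I*b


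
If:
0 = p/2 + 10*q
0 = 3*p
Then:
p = 0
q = 0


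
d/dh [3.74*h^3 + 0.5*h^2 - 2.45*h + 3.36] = 11.22*h^2 + 1.0*h - 2.45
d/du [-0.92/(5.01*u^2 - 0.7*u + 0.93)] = (9.2184*u - 0.644)/(5.01*u^2 - 0.7*u + 0.93)^2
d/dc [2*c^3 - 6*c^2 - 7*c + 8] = 6*c^2 - 12*c - 7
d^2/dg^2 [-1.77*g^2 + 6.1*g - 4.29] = -3.54000000000000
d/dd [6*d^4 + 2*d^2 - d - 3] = 24*d^3 + 4*d - 1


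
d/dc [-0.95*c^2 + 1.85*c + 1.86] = 1.85 - 1.9*c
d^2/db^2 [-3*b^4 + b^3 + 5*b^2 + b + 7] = -36*b^2 + 6*b + 10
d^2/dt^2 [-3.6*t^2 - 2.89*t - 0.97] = -7.20000000000000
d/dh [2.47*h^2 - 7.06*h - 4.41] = 4.94*h - 7.06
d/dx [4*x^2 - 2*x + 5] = 8*x - 2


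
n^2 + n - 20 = (n - 4)*(n + 5)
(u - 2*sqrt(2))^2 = u^2 - 4*sqrt(2)*u + 8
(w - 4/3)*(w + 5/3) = w^2 + w/3 - 20/9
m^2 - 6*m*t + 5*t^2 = (m - 5*t)*(m - t)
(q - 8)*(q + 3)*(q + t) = q^3 + q^2*t - 5*q^2 - 5*q*t - 24*q - 24*t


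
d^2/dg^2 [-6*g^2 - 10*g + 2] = -12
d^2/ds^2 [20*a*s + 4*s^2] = 8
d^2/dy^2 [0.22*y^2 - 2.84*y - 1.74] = 0.440000000000000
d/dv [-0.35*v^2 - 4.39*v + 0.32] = -0.7*v - 4.39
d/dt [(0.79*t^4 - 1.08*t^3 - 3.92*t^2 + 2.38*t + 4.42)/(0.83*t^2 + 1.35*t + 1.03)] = (1.3114*t^5 + 2.3031*t^4 + 0.3388*t^3 - 10.6046*t^2 - 15.4124*t - 3.5156)/(0.6889*t^4 + 2.241*t^3 + 3.5323*t^2 + 2.781*t + 1.0609)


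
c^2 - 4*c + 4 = (c - 2)^2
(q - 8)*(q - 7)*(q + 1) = q^3 - 14*q^2 + 41*q + 56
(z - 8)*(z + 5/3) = z^2 - 19*z/3 - 40/3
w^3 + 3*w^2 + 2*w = w*(w + 1)*(w + 2)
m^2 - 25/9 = (m - 5/3)*(m + 5/3)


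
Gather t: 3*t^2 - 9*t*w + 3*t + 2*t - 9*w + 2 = 3*t^2 + t*(5 - 9*w) - 9*w + 2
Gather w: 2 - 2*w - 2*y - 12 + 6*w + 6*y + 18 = 4*w + 4*y + 8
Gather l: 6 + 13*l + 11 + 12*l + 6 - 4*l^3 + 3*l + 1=-4*l^3 + 28*l + 24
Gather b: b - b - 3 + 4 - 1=0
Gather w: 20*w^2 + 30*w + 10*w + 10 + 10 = 20*w^2 + 40*w + 20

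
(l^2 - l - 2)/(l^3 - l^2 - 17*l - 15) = (l - 2)/(l^2 - 2*l - 15)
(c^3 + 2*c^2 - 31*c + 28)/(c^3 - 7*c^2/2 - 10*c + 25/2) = 2*(c^2 + 3*c - 28)/(2*c^2 - 5*c - 25)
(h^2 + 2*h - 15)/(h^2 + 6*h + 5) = (h - 3)/(h + 1)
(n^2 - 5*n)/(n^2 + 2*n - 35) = n/(n + 7)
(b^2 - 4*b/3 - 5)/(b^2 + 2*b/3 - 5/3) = (b - 3)/(b - 1)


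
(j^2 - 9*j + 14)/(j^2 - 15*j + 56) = (j - 2)/(j - 8)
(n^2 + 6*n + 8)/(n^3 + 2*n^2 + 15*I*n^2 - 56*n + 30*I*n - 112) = (n + 4)/(n^2 + 15*I*n - 56)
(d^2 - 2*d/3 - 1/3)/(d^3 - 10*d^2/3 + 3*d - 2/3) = (3*d + 1)/(3*d^2 - 7*d + 2)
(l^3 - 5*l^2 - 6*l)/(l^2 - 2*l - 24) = l*(l + 1)/(l + 4)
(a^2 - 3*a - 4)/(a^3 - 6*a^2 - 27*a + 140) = (a + 1)/(a^2 - 2*a - 35)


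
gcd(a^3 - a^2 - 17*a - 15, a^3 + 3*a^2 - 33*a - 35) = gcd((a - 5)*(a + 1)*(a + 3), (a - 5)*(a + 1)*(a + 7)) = a^2 - 4*a - 5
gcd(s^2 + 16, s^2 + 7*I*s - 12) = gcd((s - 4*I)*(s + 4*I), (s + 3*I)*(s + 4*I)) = s + 4*I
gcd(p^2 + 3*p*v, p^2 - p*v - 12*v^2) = p + 3*v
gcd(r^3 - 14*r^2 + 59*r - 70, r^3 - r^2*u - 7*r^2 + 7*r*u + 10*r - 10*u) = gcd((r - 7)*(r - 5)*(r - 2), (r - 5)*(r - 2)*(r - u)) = r^2 - 7*r + 10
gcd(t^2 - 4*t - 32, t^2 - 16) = t + 4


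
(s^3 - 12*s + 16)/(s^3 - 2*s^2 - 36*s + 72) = (s^2 + 2*s - 8)/(s^2 - 36)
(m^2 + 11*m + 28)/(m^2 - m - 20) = (m + 7)/(m - 5)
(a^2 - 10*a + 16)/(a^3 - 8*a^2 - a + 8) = (a - 2)/(a^2 - 1)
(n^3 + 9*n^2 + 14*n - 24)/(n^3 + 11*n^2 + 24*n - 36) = (n + 4)/(n + 6)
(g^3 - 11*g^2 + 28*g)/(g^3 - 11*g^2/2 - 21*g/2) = 2*(g - 4)/(2*g + 3)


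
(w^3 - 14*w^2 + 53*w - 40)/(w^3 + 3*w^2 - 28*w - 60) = (w^2 - 9*w + 8)/(w^2 + 8*w + 12)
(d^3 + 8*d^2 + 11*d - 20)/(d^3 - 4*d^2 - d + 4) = (d^2 + 9*d + 20)/(d^2 - 3*d - 4)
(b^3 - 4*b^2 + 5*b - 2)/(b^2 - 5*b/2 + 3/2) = 2*(b^2 - 3*b + 2)/(2*b - 3)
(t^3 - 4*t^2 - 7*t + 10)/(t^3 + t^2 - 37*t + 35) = (t + 2)/(t + 7)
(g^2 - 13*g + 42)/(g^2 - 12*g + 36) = (g - 7)/(g - 6)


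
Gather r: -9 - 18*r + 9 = -18*r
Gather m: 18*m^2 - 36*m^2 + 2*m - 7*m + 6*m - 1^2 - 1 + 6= -18*m^2 + m + 4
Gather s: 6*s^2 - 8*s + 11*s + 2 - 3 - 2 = 6*s^2 + 3*s - 3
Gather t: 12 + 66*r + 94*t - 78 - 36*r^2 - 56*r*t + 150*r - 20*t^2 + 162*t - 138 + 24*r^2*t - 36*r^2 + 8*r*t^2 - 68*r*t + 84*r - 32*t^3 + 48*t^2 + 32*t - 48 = -72*r^2 + 300*r - 32*t^3 + t^2*(8*r + 28) + t*(24*r^2 - 124*r + 288) - 252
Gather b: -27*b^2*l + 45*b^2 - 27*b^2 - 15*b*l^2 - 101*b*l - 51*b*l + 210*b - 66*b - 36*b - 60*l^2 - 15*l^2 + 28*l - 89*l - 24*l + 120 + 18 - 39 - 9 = b^2*(18 - 27*l) + b*(-15*l^2 - 152*l + 108) - 75*l^2 - 85*l + 90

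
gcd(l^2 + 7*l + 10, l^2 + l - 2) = l + 2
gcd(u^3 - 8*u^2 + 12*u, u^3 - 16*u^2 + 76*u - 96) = u^2 - 8*u + 12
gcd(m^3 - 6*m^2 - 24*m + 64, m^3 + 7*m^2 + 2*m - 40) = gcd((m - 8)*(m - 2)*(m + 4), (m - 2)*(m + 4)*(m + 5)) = m^2 + 2*m - 8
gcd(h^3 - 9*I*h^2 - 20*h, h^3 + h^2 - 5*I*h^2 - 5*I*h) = h^2 - 5*I*h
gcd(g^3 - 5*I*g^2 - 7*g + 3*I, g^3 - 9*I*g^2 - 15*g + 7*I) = g^2 - 2*I*g - 1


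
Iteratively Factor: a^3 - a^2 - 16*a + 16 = (a + 4)*(a^2 - 5*a + 4) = (a - 1)*(a + 4)*(a - 4)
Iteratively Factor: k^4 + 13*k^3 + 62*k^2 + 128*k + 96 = (k + 3)*(k^3 + 10*k^2 + 32*k + 32) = (k + 3)*(k + 4)*(k^2 + 6*k + 8) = (k + 3)*(k + 4)^2*(k + 2)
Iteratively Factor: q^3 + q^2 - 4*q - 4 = (q - 2)*(q^2 + 3*q + 2) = (q - 2)*(q + 2)*(q + 1)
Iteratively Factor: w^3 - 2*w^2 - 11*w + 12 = (w + 3)*(w^2 - 5*w + 4) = (w - 1)*(w + 3)*(w - 4)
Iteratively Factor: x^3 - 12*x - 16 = (x - 4)*(x^2 + 4*x + 4) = (x - 4)*(x + 2)*(x + 2)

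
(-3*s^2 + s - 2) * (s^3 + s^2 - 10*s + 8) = -3*s^5 - 2*s^4 + 29*s^3 - 36*s^2 + 28*s - 16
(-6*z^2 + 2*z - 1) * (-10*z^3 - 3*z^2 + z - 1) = 60*z^5 - 2*z^4 - 2*z^3 + 11*z^2 - 3*z + 1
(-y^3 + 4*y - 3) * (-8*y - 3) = 8*y^4 + 3*y^3 - 32*y^2 + 12*y + 9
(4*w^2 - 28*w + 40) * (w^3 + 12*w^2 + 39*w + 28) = 4*w^5 + 20*w^4 - 140*w^3 - 500*w^2 + 776*w + 1120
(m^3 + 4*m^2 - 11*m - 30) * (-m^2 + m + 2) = -m^5 - 3*m^4 + 17*m^3 + 27*m^2 - 52*m - 60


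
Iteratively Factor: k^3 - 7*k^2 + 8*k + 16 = (k + 1)*(k^2 - 8*k + 16) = (k - 4)*(k + 1)*(k - 4)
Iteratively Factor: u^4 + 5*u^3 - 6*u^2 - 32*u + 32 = (u + 4)*(u^3 + u^2 - 10*u + 8) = (u - 1)*(u + 4)*(u^2 + 2*u - 8) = (u - 1)*(u + 4)^2*(u - 2)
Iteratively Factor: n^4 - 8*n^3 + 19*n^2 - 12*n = (n)*(n^3 - 8*n^2 + 19*n - 12) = n*(n - 3)*(n^2 - 5*n + 4) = n*(n - 4)*(n - 3)*(n - 1)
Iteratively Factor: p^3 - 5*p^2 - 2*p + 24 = (p - 3)*(p^2 - 2*p - 8) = (p - 4)*(p - 3)*(p + 2)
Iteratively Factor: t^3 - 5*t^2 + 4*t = (t)*(t^2 - 5*t + 4) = t*(t - 4)*(t - 1)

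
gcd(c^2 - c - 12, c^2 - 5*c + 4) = c - 4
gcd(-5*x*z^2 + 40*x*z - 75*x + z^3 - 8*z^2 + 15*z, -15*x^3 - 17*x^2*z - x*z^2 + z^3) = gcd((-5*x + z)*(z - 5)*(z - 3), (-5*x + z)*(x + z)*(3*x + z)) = 5*x - z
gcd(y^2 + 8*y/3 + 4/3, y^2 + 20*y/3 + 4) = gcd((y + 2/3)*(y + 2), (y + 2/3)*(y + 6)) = y + 2/3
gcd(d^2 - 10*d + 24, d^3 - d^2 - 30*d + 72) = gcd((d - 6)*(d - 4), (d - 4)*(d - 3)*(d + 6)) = d - 4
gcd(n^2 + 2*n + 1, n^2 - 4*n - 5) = n + 1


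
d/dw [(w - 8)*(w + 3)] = 2*w - 5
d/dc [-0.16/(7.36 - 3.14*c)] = -0.5024/(3.14*c - 7.36)^2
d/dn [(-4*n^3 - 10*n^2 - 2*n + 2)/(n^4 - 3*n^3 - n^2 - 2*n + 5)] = 2*(2*n^6 + 10*n^5 - 10*n^4 - 2*n^3 - 12*n^2 - 48*n - 3)/(n^8 - 6*n^7 + 7*n^6 + 2*n^5 + 23*n^4 - 26*n^3 - 6*n^2 - 20*n + 25)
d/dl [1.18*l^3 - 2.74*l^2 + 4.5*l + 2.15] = 3.54*l^2 - 5.48*l + 4.5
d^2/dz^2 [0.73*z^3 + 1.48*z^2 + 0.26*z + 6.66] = 4.38*z + 2.96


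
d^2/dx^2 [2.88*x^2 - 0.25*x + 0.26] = 5.76000000000000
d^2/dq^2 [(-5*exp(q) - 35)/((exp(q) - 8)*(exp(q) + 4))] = 5*(-exp(4*q) - 32*exp(3*q) - 108*exp(2*q) - 880*exp(q) - 128)*exp(q)/(exp(6*q) - 12*exp(5*q) - 48*exp(4*q) + 704*exp(3*q) + 1536*exp(2*q) - 12288*exp(q) - 32768)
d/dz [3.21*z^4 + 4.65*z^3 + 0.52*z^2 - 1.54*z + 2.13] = 12.84*z^3 + 13.95*z^2 + 1.04*z - 1.54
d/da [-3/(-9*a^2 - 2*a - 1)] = 6*(-9*a - 1)/(9*a^2 + 2*a + 1)^2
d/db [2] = 0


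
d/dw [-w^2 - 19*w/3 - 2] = -2*w - 19/3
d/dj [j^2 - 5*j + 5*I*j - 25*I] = 2*j - 5 + 5*I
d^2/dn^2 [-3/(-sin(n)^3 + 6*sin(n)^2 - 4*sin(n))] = 3*(-9*sin(n)^3 + 66*sin(n)^2 - 140*sin(n) - 24 + 224/sin(n) - 144/sin(n)^2 + 32/sin(n)^3)/(sin(n)^2 - 6*sin(n) + 4)^3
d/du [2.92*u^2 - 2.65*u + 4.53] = 5.84*u - 2.65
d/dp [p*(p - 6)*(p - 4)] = 3*p^2 - 20*p + 24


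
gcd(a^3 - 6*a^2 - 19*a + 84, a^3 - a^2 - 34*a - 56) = a^2 - 3*a - 28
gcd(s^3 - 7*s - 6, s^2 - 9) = s - 3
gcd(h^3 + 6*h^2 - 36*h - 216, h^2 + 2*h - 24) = h + 6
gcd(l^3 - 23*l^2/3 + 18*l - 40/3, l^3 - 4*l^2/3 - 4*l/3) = l - 2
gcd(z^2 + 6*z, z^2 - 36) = z + 6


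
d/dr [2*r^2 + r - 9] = 4*r + 1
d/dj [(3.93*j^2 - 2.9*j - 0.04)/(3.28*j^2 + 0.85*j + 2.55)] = (12.8525*j^2 + 20.3054*j - 7.361)/(10.7584*j^4 + 5.576*j^3 + 17.4505*j^2 + 4.335*j + 6.5025)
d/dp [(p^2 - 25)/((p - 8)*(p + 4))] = 2*(-2*p^2 - 7*p - 50)/(p^4 - 8*p^3 - 48*p^2 + 256*p + 1024)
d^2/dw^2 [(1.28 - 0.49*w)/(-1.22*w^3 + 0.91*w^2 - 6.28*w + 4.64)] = (4.375896*w^5 - 26.125812*w^4 + 16.040066*w^3 - 31.915392*w^2 - 11.999136*w - 61.596544)/(1.815848*w^9 - 4.063332*w^8 + 31.072302*w^7 - 63.304435*w^6 + 190.853916*w^5 - 332.492928*w^4 + 485.57152*w^3 - 607.758336*w^2 + 405.617664*w - 99.897344)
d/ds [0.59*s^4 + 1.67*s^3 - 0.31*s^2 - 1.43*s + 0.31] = 2.36*s^3 + 5.01*s^2 - 0.62*s - 1.43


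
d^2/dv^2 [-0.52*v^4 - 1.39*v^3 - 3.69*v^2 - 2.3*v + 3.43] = -6.24*v^2 - 8.34*v - 7.38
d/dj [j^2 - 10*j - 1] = 2*j - 10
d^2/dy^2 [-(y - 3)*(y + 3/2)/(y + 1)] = 4/(y^3 + 3*y^2 + 3*y + 1)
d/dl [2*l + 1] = 2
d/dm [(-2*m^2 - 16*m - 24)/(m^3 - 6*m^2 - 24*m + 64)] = 2*(m^4 + 16*m^3 + 12*m^2 - 272*m - 800)/(m^6 - 12*m^5 - 12*m^4 + 416*m^3 - 192*m^2 - 3072*m + 4096)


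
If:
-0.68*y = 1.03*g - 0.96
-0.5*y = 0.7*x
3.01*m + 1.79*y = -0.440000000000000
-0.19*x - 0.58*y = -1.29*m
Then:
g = 1.03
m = -0.05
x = 0.11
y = -0.16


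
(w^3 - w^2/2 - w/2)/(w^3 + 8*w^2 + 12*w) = (2*w^2 - w - 1)/(2*(w^2 + 8*w + 12))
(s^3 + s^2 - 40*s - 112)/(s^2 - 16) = (s^2 - 3*s - 28)/(s - 4)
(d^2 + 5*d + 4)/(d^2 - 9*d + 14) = (d^2 + 5*d + 4)/(d^2 - 9*d + 14)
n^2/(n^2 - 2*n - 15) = n^2/(n^2 - 2*n - 15)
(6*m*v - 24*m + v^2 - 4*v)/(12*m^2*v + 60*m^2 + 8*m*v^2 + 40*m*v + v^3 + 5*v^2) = (v - 4)/(2*m*v + 10*m + v^2 + 5*v)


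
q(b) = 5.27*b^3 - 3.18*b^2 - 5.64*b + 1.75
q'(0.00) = -5.64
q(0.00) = 1.75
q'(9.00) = 1217.73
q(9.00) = 3535.24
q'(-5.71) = 546.15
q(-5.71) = -1050.84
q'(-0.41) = -0.37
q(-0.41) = 3.16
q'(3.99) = 220.68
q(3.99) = 263.38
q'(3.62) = 178.52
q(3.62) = 189.66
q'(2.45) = 73.68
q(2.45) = 46.35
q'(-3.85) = 253.19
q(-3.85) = -324.41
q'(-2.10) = 77.44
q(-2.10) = -49.24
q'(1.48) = 19.58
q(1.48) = 3.52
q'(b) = 15.81*b^2 - 6.36*b - 5.64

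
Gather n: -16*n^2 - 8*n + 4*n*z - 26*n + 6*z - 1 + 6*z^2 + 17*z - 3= -16*n^2 + n*(4*z - 34) + 6*z^2 + 23*z - 4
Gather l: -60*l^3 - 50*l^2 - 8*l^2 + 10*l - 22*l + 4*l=-60*l^3 - 58*l^2 - 8*l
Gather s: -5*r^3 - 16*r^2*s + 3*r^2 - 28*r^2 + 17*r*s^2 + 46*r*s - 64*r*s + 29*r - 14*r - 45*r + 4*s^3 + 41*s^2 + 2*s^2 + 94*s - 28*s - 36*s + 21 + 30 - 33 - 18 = -5*r^3 - 25*r^2 - 30*r + 4*s^3 + s^2*(17*r + 43) + s*(-16*r^2 - 18*r + 30)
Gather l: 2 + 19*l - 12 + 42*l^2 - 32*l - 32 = 42*l^2 - 13*l - 42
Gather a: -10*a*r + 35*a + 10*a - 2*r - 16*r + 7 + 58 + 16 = a*(45 - 10*r) - 18*r + 81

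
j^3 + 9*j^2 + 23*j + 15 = (j + 1)*(j + 3)*(j + 5)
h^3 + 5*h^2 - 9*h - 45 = (h - 3)*(h + 3)*(h + 5)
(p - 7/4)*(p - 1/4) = p^2 - 2*p + 7/16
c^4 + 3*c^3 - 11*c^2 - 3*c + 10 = (c - 2)*(c - 1)*(c + 1)*(c + 5)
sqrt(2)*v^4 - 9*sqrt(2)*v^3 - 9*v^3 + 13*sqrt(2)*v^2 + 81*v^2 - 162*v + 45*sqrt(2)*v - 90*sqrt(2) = (v - 6)*(v - 3)*(v - 5*sqrt(2))*(sqrt(2)*v + 1)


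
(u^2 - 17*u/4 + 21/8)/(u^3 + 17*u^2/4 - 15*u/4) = (u - 7/2)/(u*(u + 5))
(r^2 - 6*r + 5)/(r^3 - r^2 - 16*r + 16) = (r - 5)/(r^2 - 16)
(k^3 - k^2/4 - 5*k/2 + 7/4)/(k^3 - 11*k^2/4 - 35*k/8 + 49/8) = 2*(k - 1)/(2*k - 7)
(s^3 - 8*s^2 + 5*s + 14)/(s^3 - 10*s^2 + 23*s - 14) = (s + 1)/(s - 1)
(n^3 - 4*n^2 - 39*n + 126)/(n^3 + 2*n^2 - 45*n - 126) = (n - 3)/(n + 3)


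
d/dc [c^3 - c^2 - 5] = c*(3*c - 2)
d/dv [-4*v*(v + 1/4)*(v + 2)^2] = -16*v^3 - 51*v^2 - 40*v - 4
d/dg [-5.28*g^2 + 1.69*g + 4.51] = 1.69 - 10.56*g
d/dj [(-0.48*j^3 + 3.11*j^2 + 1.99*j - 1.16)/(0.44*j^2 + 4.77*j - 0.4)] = (-0.2112*j^4 - 4.5792*j^3 + 14.5351*j^2 - 1.4672*j + 4.7372)/(0.1936*j^4 + 4.1976*j^3 + 22.4009*j^2 - 3.816*j + 0.16)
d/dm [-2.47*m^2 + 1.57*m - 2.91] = 1.57 - 4.94*m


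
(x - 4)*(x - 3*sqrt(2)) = x^2 - 3*sqrt(2)*x - 4*x + 12*sqrt(2)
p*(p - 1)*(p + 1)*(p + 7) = p^4 + 7*p^3 - p^2 - 7*p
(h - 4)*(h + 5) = h^2 + h - 20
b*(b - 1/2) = b^2 - b/2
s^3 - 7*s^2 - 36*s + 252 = (s - 7)*(s - 6)*(s + 6)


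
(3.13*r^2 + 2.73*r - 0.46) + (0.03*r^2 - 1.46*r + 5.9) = 3.16*r^2 + 1.27*r + 5.44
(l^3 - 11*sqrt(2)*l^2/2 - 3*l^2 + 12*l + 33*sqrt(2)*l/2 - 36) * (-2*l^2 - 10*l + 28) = -2*l^5 - 4*l^4 + 11*sqrt(2)*l^4 + 22*sqrt(2)*l^3 + 34*l^3 - 319*sqrt(2)*l^2 - 132*l^2 + 462*sqrt(2)*l + 696*l - 1008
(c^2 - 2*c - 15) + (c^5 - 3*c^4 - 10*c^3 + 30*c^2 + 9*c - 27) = c^5 - 3*c^4 - 10*c^3 + 31*c^2 + 7*c - 42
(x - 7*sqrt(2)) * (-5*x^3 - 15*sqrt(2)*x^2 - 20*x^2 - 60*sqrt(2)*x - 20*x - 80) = -5*x^4 - 20*x^3 + 20*sqrt(2)*x^3 + 80*sqrt(2)*x^2 + 190*x^2 + 140*sqrt(2)*x + 760*x + 560*sqrt(2)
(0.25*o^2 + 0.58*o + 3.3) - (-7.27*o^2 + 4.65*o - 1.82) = 7.52*o^2 - 4.07*o + 5.12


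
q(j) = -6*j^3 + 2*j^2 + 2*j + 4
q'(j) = -18*j^2 + 4*j + 2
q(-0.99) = 9.80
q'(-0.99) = -19.60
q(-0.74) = 6.05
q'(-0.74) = -10.82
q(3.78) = -283.92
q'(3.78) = -240.07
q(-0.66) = 5.28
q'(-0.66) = -8.48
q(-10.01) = 6202.40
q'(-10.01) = -1841.64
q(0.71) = 4.28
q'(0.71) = -4.23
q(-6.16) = 1470.04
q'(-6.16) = -705.66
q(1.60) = -12.26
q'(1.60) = -37.68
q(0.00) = 4.00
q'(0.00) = 2.00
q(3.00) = -134.00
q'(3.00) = -148.00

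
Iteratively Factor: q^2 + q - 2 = (q - 1)*(q + 2)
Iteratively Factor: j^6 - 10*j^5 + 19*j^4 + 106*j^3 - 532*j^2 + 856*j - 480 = (j - 3)*(j^5 - 7*j^4 - 2*j^3 + 100*j^2 - 232*j + 160) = (j - 3)*(j - 2)*(j^4 - 5*j^3 - 12*j^2 + 76*j - 80) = (j - 5)*(j - 3)*(j - 2)*(j^3 - 12*j + 16) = (j - 5)*(j - 3)*(j - 2)^2*(j^2 + 2*j - 8) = (j - 5)*(j - 3)*(j - 2)^3*(j + 4)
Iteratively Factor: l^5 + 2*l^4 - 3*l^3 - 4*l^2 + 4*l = (l - 1)*(l^4 + 3*l^3 - 4*l) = (l - 1)^2*(l^3 + 4*l^2 + 4*l) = l*(l - 1)^2*(l^2 + 4*l + 4) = l*(l - 1)^2*(l + 2)*(l + 2)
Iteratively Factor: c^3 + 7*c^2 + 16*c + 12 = (c + 3)*(c^2 + 4*c + 4) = (c + 2)*(c + 3)*(c + 2)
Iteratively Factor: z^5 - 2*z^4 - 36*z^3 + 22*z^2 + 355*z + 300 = (z + 3)*(z^4 - 5*z^3 - 21*z^2 + 85*z + 100) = (z + 3)*(z + 4)*(z^3 - 9*z^2 + 15*z + 25) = (z + 1)*(z + 3)*(z + 4)*(z^2 - 10*z + 25) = (z - 5)*(z + 1)*(z + 3)*(z + 4)*(z - 5)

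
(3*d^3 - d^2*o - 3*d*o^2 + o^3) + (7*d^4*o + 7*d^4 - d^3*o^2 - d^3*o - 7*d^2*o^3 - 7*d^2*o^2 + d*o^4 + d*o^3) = 7*d^4*o + 7*d^4 - d^3*o^2 - d^3*o + 3*d^3 - 7*d^2*o^3 - 7*d^2*o^2 - d^2*o + d*o^4 + d*o^3 - 3*d*o^2 + o^3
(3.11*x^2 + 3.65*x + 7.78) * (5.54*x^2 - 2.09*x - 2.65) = 17.2294*x^4 + 13.7211*x^3 + 27.2312*x^2 - 25.9327*x - 20.617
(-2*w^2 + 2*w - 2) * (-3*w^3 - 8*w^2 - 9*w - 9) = 6*w^5 + 10*w^4 + 8*w^3 + 16*w^2 + 18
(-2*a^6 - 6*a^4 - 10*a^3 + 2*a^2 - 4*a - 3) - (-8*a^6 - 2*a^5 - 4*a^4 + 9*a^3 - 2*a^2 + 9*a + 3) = 6*a^6 + 2*a^5 - 2*a^4 - 19*a^3 + 4*a^2 - 13*a - 6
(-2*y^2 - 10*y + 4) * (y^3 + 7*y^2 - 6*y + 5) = -2*y^5 - 24*y^4 - 54*y^3 + 78*y^2 - 74*y + 20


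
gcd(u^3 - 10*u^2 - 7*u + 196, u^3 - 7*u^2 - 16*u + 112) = u^2 - 3*u - 28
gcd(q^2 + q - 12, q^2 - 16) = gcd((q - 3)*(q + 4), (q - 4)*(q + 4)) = q + 4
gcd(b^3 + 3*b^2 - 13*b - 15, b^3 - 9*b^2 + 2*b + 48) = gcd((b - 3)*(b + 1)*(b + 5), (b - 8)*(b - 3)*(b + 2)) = b - 3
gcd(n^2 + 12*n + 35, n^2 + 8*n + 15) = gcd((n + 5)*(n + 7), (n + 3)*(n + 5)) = n + 5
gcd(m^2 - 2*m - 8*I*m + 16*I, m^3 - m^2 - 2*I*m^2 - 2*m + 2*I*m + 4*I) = m - 2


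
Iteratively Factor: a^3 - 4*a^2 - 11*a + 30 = (a - 2)*(a^2 - 2*a - 15) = (a - 5)*(a - 2)*(a + 3)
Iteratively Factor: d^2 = (d)*(d)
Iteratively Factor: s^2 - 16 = (s + 4)*(s - 4)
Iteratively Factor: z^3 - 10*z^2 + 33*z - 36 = (z - 4)*(z^2 - 6*z + 9) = (z - 4)*(z - 3)*(z - 3)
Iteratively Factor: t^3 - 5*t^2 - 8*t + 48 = (t - 4)*(t^2 - t - 12) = (t - 4)^2*(t + 3)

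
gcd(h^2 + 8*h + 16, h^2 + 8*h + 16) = h^2 + 8*h + 16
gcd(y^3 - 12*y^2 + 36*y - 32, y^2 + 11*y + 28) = 1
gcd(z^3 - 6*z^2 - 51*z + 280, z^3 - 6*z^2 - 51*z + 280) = z^3 - 6*z^2 - 51*z + 280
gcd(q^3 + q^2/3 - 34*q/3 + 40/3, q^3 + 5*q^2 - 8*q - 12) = q - 2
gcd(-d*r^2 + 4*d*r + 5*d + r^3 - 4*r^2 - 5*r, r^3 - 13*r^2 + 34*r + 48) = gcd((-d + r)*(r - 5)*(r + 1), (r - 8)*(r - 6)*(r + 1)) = r + 1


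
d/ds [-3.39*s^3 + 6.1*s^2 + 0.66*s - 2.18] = -10.17*s^2 + 12.2*s + 0.66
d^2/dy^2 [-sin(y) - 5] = sin(y)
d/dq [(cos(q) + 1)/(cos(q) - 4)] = 5*sin(q)/(cos(q) - 4)^2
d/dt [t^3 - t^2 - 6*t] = 3*t^2 - 2*t - 6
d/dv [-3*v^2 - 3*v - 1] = -6*v - 3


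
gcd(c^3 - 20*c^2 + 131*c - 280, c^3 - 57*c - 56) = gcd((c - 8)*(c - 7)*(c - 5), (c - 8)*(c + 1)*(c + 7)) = c - 8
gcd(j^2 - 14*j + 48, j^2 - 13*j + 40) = j - 8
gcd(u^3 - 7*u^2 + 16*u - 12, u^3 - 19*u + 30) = u^2 - 5*u + 6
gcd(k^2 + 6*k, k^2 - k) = k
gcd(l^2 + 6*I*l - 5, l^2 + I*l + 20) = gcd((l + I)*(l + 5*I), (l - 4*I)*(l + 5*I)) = l + 5*I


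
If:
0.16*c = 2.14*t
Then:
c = 13.375*t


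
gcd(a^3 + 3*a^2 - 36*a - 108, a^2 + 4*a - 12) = a + 6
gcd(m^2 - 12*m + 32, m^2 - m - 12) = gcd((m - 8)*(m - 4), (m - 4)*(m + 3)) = m - 4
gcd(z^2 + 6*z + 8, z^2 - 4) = z + 2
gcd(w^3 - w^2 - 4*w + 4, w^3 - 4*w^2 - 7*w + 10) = w^2 + w - 2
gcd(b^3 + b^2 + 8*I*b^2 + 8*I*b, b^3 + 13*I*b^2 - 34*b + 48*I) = b + 8*I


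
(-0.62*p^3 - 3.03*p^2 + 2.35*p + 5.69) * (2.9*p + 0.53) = -1.798*p^4 - 9.1156*p^3 + 5.2091*p^2 + 17.7465*p + 3.0157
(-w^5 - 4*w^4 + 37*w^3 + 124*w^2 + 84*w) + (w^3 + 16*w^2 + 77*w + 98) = -w^5 - 4*w^4 + 38*w^3 + 140*w^2 + 161*w + 98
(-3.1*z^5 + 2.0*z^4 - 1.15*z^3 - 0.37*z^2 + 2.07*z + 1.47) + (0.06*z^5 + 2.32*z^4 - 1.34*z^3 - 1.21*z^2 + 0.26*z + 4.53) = -3.04*z^5 + 4.32*z^4 - 2.49*z^3 - 1.58*z^2 + 2.33*z + 6.0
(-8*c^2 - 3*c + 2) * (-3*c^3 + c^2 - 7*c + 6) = 24*c^5 + c^4 + 47*c^3 - 25*c^2 - 32*c + 12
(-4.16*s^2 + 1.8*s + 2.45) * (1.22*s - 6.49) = -5.0752*s^3 + 29.1944*s^2 - 8.693*s - 15.9005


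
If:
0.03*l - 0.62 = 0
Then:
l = 20.67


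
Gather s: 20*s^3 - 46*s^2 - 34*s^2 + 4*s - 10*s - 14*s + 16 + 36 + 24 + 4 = 20*s^3 - 80*s^2 - 20*s + 80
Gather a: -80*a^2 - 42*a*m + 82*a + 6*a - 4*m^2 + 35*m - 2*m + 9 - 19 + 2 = -80*a^2 + a*(88 - 42*m) - 4*m^2 + 33*m - 8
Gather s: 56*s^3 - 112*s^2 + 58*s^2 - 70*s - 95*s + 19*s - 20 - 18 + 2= 56*s^3 - 54*s^2 - 146*s - 36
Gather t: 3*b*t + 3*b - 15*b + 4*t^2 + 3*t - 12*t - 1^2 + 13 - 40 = -12*b + 4*t^2 + t*(3*b - 9) - 28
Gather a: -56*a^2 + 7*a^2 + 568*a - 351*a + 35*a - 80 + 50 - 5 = -49*a^2 + 252*a - 35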